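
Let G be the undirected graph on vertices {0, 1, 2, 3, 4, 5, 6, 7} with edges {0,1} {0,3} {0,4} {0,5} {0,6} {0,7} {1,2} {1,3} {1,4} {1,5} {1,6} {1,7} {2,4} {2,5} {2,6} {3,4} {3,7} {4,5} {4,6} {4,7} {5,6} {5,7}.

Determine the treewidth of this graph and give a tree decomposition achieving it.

Treewidth 4.
One optimal decomposition is:
Bags: B1 = {0, 1, 4, 5, 6}  B2 = {0, 1, 4, 5, 7}  B3 = {0, 1, 3, 4, 7}  B4 = {1, 2, 4, 5, 6}
Tree: B1–B2, B2–B3, B1–B4

Every bag has size at most 5, so the width is 5 − 1 = 4 and tw(G) ≤ 4. On the other hand G contains the 5-clique {0, 1, 3, 4, 7}. A clique must lie in a single bag of any decomposition, so no decomposition can have width below 4. Combining the bounds, tw(G) = 4.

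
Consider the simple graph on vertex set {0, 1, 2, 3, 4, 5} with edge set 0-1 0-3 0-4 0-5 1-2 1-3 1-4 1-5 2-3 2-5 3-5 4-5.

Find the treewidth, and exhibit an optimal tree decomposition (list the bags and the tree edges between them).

Every bag has size at most 4, so the width is 4 − 1 = 3 and tw(G) ≤ 3. Conversely, {0, 1, 3, 5} is a clique of size 4, and the vertices of any clique must share a bag in every tree decomposition; so some bag has ≥ 4 vertices and tw(G) ≥ 3. The upper and lower bounds meet at 3, so that is the treewidth.

Treewidth 3.
One optimal decomposition is:
Bags: B1 = {1, 2, 3, 5}  B2 = {0, 1, 3, 5}  B3 = {0, 1, 4, 5}
Tree: B1–B2, B2–B3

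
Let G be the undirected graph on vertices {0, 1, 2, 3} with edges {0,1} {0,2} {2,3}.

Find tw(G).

A width-1 tree decomposition is:
Bags: B1 = {0, 1}  B2 = {0, 2}  B3 = {2, 3}
Tree: B1–B2, B2–B3
The largest bag has 2 vertices, giving width 1; this decomposition certifies tw(G) ≤ 1. Any graph with an edge has treewidth ≥ 1, and G has the edge 0–1. The upper and lower bounds meet at 1, so that is the treewidth.

1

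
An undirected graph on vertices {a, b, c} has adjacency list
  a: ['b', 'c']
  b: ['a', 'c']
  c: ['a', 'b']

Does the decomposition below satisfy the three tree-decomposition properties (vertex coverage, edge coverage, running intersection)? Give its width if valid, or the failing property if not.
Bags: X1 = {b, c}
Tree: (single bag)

A tree decomposition must satisfy three properties: every vertex lies in some bag; for every edge, both endpoints lie together in some bag; and for every vertex, the bags containing it form a connected subtree. Here vertex a appears in no bag, so the decomposition is invalid.

No — vertex a appears in no bag.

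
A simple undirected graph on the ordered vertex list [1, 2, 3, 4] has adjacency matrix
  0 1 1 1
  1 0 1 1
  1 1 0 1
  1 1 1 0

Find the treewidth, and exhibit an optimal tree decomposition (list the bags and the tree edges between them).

Treewidth 3.
Bags: B1 = {1, 2, 3, 4}
Tree: (single bag)

A single bag containing all 4 vertices is trivially a valid decomposition of width 3. On the other hand G contains the 4-clique {1, 2, 3, 4}. A clique must lie in a single bag of any decomposition, so no decomposition can have width below 3. Hence tw(G) = 3 exactly.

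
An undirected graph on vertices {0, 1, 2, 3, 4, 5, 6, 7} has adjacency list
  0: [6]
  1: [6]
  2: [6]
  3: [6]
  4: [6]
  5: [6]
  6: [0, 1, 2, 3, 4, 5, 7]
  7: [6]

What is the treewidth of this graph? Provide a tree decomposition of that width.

Every bag has size at most 2, so the width is 2 − 1 = 1 and tw(G) ≤ 1. G has an edge, so its treewidth is at least 1. Combining the bounds, tw(G) = 1.

Treewidth 1.
One such decomposition:
Bags: B1 = {3, 6}  B2 = {4, 6}  B3 = {2, 6}  B4 = {0, 6}  B5 = {1, 6}  B6 = {6, 7}  B7 = {5, 6}
Tree: B1–B2, B2–B3, B2–B4, B2–B5, B5–B6, B6–B7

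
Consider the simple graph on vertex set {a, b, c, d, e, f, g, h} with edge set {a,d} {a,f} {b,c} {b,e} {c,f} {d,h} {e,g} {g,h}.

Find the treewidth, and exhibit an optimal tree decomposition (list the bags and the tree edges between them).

Treewidth 2.
One such decomposition:
Bags: B1 = {a, d, f}  B2 = {d, f, h}  B3 = {f, g, h}  B4 = {e, f, g}  B5 = {b, e, f}  B6 = {b, c, f}
Tree: B1–B2, B2–B3, B3–B4, B4–B5, B5–B6

Every bag has size at most 3, so the width is 3 − 1 = 2 and tw(G) ≤ 2. The edges f–a–d–h–g–e–b–c–f form a cycle, so G is not a tree and its treewidth is at least 2. Combining the bounds, tw(G) = 2.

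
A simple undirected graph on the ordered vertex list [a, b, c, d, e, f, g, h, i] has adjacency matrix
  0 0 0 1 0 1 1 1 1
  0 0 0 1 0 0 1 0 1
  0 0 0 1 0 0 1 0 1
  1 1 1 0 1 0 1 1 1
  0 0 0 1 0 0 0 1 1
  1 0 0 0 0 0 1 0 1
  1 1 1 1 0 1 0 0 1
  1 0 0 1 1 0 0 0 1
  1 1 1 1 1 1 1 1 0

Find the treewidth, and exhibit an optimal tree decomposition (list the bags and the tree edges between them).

Treewidth 3.
Bags: B1 = {a, d, g, i}  B2 = {a, d, h, i}  B3 = {a, f, g, i}  B4 = {b, d, g, i}  B5 = {c, d, g, i}  B6 = {d, e, h, i}
Tree: B1–B2, B1–B3, B1–B4, B1–B5, B2–B6

The largest bag has 4 vertices, giving width 3; this decomposition certifies tw(G) ≤ 3. Conversely, {c, d, g, i} is a clique of size 4, and the vertices of any clique must share a bag in every tree decomposition; so some bag has ≥ 4 vertices and tw(G) ≥ 3. The upper and lower bounds meet at 3, so that is the treewidth.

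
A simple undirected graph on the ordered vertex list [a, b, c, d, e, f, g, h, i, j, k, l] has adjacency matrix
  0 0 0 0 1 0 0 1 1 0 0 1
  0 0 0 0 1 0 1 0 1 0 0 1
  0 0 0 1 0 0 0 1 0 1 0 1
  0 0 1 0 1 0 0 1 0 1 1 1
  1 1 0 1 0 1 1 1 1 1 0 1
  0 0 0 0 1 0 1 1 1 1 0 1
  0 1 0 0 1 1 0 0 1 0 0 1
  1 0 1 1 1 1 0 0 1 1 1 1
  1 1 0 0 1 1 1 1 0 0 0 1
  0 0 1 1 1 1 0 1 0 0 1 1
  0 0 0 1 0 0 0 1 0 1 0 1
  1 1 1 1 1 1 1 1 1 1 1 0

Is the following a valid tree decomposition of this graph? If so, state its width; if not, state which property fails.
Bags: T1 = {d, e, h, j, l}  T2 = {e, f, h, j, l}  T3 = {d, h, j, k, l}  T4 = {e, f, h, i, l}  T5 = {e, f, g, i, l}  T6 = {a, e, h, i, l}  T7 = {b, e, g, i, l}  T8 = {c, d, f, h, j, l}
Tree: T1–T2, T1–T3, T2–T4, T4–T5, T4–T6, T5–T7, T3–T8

A tree decomposition must satisfy three properties: every vertex lies in some bag; for every edge, both endpoints lie together in some bag; and for every vertex, the bags containing it form a connected subtree. Here bags containing vertex f are not connected in the tree, so the decomposition is invalid.

No — bags containing vertex f are not connected in the tree.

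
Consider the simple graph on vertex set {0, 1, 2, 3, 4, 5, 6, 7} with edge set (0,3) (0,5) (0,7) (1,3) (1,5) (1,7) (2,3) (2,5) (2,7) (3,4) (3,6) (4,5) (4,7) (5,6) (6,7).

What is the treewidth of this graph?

3

A width-3 tree decomposition is:
Bags: B1 = {3, 4, 5, 7}  B2 = {3, 5, 6, 7}  B3 = {2, 3, 5, 7}  B4 = {1, 3, 5, 7}  B5 = {0, 3, 5, 7}
Tree: B1–B2, B2–B3, B3–B4, B4–B5
The largest bag has 4 vertices, giving width 3; this decomposition certifies tw(G) ≤ 3. For the lower bound: the 4 vertex sets {4,5}, {3,6}, {7}, {2} are disjoint, each induces a connected subgraph, and every pair is joined by at least one edge of G. Contracting each set to a single vertex therefore yields K_{4} as a minor, and since treewidth is minor-monotone, tw(G) ≥ tw(K_{4}) = 3. Combining the bounds, tw(G) = 3.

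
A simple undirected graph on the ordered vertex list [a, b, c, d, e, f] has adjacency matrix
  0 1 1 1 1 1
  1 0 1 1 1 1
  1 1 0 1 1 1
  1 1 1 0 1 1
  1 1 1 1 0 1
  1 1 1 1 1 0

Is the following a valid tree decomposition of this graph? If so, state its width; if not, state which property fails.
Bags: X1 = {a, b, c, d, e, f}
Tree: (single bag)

Yes; width 5.

Every vertex of G appears in some bag (union = {a, b, c, d, e, f}); every edge is covered by a bag; and for each vertex v the set of bags containing v is connected in the bag tree. The decomposition is therefore valid. The largest bag has 6 vertices, so the width is 5.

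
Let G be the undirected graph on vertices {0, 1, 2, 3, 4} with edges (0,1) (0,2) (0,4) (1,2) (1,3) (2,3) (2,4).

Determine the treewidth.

2

A width-2 tree decomposition is:
Bags: B1 = {1, 2, 3}  B2 = {0, 1, 2}  B3 = {0, 2, 4}
Tree: B1–B2, B2–B3
The largest bag has 3 vertices, giving width 2; this decomposition certifies tw(G) ≤ 2. On the other hand G contains the 3-clique {0, 1, 2}. A clique must lie in a single bag of any decomposition, so no decomposition can have width below 2. Therefore the treewidth is 2.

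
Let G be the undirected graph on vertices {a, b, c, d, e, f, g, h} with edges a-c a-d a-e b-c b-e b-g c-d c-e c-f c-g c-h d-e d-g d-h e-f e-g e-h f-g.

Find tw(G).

A width-3 tree decomposition is:
Bags: B1 = {c, e, f, g}  B2 = {b, c, e, g}  B3 = {c, d, e, g}  B4 = {c, d, e, h}  B5 = {a, c, d, e}
Tree: B1–B2, B2–B3, B3–B4, B3–B5
Each bag holds 4 vertices, so the decomposition has width 3, which upper-bounds the treewidth. Conversely, {c, d, e, g} is a clique of size 4, and the vertices of any clique must share a bag in every tree decomposition; so some bag has ≥ 4 vertices and tw(G) ≥ 3. The upper and lower bounds meet at 3, so that is the treewidth.

3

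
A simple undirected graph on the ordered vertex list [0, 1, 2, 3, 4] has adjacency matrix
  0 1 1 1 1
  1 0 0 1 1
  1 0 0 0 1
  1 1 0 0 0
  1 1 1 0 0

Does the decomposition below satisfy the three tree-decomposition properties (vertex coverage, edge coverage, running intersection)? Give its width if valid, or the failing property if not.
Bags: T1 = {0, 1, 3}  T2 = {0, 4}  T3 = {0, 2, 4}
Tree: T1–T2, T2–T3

A tree decomposition must satisfy three properties: every vertex lies in some bag; for every edge, both endpoints lie together in some bag; and for every vertex, the bags containing it form a connected subtree. Here edge (1,4) lies in no bag, so the decomposition is invalid.

No — edge (1,4) lies in no bag.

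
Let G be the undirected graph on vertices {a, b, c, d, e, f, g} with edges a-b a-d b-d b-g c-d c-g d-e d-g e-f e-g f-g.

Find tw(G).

2

A width-2 tree decomposition is:
Bags: B1 = {d, e, g}  B2 = {e, f, g}  B3 = {b, d, g}  B4 = {c, d, g}  B5 = {a, b, d}
Tree: B1–B2, B1–B3, B3–B4, B3–B5
Each bag holds 3 vertices, so the decomposition has width 2, which upper-bounds the treewidth. Conversely, {d, e, g} is a clique of size 3, and the vertices of any clique must share a bag in every tree decomposition; so some bag has ≥ 3 vertices and tw(G) ≥ 2. The upper and lower bounds meet at 2, so that is the treewidth.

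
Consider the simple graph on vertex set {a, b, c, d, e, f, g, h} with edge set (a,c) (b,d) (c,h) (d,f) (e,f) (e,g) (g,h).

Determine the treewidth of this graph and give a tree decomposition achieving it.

Each bag holds 2 vertices, so the decomposition has width 1, which upper-bounds the treewidth. Any graph with an edge has treewidth ≥ 1, and G has the edge a–c. Hence tw(G) = 1 exactly.

Treewidth 1.
One such decomposition:
Bags: B1 = {a, c}  B2 = {c, h}  B3 = {g, h}  B4 = {e, g}  B5 = {e, f}  B6 = {d, f}  B7 = {b, d}
Tree: B1–B2, B2–B3, B3–B4, B4–B5, B5–B6, B6–B7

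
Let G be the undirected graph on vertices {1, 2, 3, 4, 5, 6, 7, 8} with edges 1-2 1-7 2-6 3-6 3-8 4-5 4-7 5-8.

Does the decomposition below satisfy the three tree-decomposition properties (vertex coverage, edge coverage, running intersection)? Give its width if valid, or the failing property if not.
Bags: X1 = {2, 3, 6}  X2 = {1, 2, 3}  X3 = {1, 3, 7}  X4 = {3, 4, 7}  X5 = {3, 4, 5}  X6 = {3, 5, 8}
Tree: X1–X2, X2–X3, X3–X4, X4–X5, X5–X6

Every vertex of G appears in some bag (union = {1, 2, 3, 4, 5, 6, 7, 8}); every edge is covered by a bag; and for each vertex v the set of bags containing v is connected in the bag tree. The decomposition is therefore valid. The largest bag has 3 vertices, so the width is 2.

Yes; width 2.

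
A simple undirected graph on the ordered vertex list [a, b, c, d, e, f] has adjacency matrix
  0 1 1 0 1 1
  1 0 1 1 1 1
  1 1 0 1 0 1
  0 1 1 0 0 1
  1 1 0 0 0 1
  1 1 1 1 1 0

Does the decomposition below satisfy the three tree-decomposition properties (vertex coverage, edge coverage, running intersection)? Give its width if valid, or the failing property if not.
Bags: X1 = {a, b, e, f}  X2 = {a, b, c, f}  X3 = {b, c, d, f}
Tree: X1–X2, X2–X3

Vertex coverage: the bags together contain {a, b, c, d, e, f}, the full vertex set. Edge coverage: each edge of G has both endpoints in at least one bag. Running intersection: for every vertex, the bags containing it form a connected subtree. All three properties hold, so this is a valid tree decomposition of width max|bag| − 1 = 3, and hence tw(G) ≤ 3.

Yes; width 3.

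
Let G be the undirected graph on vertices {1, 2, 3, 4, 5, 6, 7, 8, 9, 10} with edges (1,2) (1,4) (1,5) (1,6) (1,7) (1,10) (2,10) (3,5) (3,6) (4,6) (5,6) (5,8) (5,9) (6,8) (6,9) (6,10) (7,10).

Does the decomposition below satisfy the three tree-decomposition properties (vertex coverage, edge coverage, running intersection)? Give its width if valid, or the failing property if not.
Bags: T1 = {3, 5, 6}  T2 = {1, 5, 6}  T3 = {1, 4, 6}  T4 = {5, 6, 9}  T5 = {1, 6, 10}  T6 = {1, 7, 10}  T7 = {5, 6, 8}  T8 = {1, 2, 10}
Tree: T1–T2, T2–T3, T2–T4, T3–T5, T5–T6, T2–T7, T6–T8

Every vertex of G appears in some bag (union = {1, 2, 3, 4, 5, 6, 7, 8, 9, 10}); every edge is covered by a bag; and for each vertex v the set of bags containing v is connected in the bag tree. The decomposition is therefore valid. The largest bag has 3 vertices, so the width is 2.

Yes; width 2.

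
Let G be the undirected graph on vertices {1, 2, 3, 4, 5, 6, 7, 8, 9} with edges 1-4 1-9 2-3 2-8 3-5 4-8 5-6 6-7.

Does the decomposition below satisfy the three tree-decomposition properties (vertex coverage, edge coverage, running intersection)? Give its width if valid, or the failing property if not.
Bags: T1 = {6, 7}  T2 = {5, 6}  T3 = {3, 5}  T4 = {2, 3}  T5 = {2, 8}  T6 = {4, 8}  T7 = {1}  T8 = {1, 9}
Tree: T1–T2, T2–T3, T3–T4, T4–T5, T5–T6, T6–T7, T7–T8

A tree decomposition must satisfy three properties: every vertex lies in some bag; for every edge, both endpoints lie together in some bag; and for every vertex, the bags containing it form a connected subtree. Here edge (4,1) lies in no bag, so the decomposition is invalid.

No — edge (4,1) lies in no bag.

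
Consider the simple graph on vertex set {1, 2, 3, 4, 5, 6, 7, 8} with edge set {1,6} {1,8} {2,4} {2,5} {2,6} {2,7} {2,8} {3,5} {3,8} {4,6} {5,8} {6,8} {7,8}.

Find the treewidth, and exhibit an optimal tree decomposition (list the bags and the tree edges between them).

Treewidth 2.
One optimal decomposition is:
Bags: B1 = {2, 5, 8}  B2 = {2, 7, 8}  B3 = {2, 6, 8}  B4 = {2, 4, 6}  B5 = {1, 6, 8}  B6 = {3, 5, 8}
Tree: B1–B2, B1–B3, B3–B4, B3–B5, B1–B6

The largest bag has 3 vertices, giving width 2; this decomposition certifies tw(G) ≤ 2. On the other hand G contains the 3-clique {1, 6, 8}. A clique must lie in a single bag of any decomposition, so no decomposition can have width below 2. The upper and lower bounds meet at 2, so that is the treewidth.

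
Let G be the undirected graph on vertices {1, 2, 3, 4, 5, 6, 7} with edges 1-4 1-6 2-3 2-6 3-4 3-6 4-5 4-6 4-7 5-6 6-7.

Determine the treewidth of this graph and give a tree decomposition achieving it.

Every bag has size at most 3, so the width is 3 − 1 = 2 and tw(G) ≤ 2. Conversely, {2, 3, 6} is a clique of size 3, and the vertices of any clique must share a bag in every tree decomposition; so some bag has ≥ 3 vertices and tw(G) ≥ 2. Hence tw(G) = 2 exactly.

Treewidth 2.
One optimal decomposition is:
Bags: B1 = {3, 4, 6}  B2 = {2, 3, 6}  B3 = {4, 6, 7}  B4 = {1, 4, 6}  B5 = {4, 5, 6}
Tree: B1–B2, B1–B3, B3–B4, B1–B5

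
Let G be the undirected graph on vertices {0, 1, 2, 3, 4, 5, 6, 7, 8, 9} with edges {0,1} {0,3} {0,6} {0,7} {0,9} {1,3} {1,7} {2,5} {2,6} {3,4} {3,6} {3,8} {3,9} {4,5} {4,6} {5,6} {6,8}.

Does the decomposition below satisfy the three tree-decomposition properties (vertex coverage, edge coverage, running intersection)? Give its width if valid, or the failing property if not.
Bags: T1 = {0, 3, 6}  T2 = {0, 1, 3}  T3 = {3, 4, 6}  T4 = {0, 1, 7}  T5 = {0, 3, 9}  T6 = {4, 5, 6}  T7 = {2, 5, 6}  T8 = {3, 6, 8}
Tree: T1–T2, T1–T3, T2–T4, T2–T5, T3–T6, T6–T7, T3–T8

Yes; width 2.

Every vertex of G appears in some bag (union = {0, 1, 2, 3, 4, 5, 6, 7, 8, 9}); every edge is covered by a bag; and for each vertex v the set of bags containing v is connected in the bag tree. The decomposition is therefore valid. The largest bag has 3 vertices, so the width is 2.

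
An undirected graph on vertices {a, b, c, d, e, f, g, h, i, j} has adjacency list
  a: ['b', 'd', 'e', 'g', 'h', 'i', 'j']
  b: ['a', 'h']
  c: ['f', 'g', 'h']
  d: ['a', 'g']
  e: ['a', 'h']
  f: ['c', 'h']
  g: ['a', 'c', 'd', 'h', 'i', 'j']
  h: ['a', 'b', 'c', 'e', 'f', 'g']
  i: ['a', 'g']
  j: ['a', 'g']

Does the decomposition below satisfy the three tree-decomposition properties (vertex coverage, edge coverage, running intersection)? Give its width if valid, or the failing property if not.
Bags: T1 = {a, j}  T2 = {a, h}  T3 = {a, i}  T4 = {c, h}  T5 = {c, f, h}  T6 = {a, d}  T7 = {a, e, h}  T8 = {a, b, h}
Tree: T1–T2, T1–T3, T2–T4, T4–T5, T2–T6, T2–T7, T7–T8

No — vertex g appears in no bag.

A tree decomposition must satisfy three properties: every vertex lies in some bag; for every edge, both endpoints lie together in some bag; and for every vertex, the bags containing it form a connected subtree. Here vertex g appears in no bag, so the decomposition is invalid.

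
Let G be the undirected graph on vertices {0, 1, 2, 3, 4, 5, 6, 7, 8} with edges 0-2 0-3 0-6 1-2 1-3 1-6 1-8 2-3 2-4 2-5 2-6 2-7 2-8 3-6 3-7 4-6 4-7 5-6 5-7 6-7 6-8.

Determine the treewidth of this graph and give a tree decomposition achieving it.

Treewidth 3.
Bags: B1 = {0, 2, 3, 6}  B2 = {2, 3, 6, 7}  B3 = {1, 2, 3, 6}  B4 = {2, 5, 6, 7}  B5 = {2, 4, 6, 7}  B6 = {1, 2, 6, 8}
Tree: B1–B2, B1–B3, B2–B4, B4–B5, B3–B6

Each bag holds 4 vertices, so the decomposition has width 3, which upper-bounds the treewidth. Conversely, {1, 2, 6, 8} is a clique of size 4, and the vertices of any clique must share a bag in every tree decomposition; so some bag has ≥ 4 vertices and tw(G) ≥ 3. The upper and lower bounds meet at 3, so that is the treewidth.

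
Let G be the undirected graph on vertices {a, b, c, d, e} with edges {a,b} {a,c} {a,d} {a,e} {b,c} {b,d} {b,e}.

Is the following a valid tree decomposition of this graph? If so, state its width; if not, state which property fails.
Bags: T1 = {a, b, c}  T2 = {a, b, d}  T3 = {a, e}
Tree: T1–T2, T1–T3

No — edge (b,e) lies in no bag.

A tree decomposition must satisfy three properties: every vertex lies in some bag; for every edge, both endpoints lie together in some bag; and for every vertex, the bags containing it form a connected subtree. Here edge (b,e) lies in no bag, so the decomposition is invalid.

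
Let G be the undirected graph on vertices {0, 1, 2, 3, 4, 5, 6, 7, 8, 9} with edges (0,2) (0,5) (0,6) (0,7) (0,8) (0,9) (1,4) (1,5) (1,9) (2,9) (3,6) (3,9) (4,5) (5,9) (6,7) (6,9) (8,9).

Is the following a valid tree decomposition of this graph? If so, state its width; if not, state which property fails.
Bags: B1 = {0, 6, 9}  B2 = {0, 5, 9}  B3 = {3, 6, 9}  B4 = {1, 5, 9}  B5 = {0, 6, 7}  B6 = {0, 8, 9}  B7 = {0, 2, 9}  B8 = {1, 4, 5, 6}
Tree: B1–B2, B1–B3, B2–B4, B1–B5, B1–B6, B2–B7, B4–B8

A tree decomposition must satisfy three properties: every vertex lies in some bag; for every edge, both endpoints lie together in some bag; and for every vertex, the bags containing it form a connected subtree. Here bags containing vertex 6 are not connected in the tree, so the decomposition is invalid.

No — bags containing vertex 6 are not connected in the tree.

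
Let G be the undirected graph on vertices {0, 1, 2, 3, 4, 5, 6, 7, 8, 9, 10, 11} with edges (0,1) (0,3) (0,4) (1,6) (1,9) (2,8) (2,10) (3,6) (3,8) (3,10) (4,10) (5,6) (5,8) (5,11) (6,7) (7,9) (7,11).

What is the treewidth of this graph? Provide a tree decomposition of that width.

Treewidth 3.
Bags: B1 = {2, 4, 8, 10}  B2 = {3, 4, 8, 10}  B3 = {0, 3, 4, 8}  B4 = {0, 3, 5, 8}  B5 = {0, 3, 5, 6}  B6 = {0, 1, 5, 6}  B7 = {1, 5, 6, 11}  B8 = {1, 6, 7, 11}  B9 = {1, 7, 9, 11}
Tree: B1–B2, B2–B3, B3–B4, B4–B5, B5–B6, B6–B7, B7–B8, B8–B9

Each bag holds 4 vertices, so the decomposition has width 3, which upper-bounds the treewidth. For the lower bound: the 4 vertex sets {2,4,10}, {8}, {3}, {0,1,5,6} are disjoint, each induces a connected subgraph, and every pair is joined by at least one edge of G. Contracting each set to a single vertex therefore yields K_{4} as a minor, and since treewidth is minor-monotone, tw(G) ≥ tw(K_{4}) = 3. Hence tw(G) = 3 exactly.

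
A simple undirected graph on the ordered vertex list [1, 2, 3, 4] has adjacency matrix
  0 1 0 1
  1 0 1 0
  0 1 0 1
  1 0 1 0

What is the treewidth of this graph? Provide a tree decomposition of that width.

Each bag holds 3 vertices, so the decomposition has width 2, which upper-bounds the treewidth. For the lower bound, G contains the cycle 3–4–1–2–3, so G is not a forest; only forests have treewidth ≤ 1, hence tw(G) ≥ 2. Hence tw(G) = 2 exactly.

Treewidth 2.
Bags: B1 = {1, 3, 4}  B2 = {1, 2, 3}
Tree: B1–B2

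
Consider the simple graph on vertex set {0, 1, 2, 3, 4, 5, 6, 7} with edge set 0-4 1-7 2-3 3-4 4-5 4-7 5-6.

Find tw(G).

1

A width-1 tree decomposition is:
Bags: B1 = {1, 7}  B2 = {4, 7}  B3 = {0, 4}  B4 = {3, 4}  B5 = {4, 5}  B6 = {5, 6}  B7 = {2, 3}
Tree: B1–B2, B2–B3, B2–B4, B3–B5, B5–B6, B4–B7
Every bag has size at most 2, so the width is 2 − 1 = 1 and tw(G) ≤ 1. G has an edge, so its treewidth is at least 1. Hence tw(G) = 1 exactly.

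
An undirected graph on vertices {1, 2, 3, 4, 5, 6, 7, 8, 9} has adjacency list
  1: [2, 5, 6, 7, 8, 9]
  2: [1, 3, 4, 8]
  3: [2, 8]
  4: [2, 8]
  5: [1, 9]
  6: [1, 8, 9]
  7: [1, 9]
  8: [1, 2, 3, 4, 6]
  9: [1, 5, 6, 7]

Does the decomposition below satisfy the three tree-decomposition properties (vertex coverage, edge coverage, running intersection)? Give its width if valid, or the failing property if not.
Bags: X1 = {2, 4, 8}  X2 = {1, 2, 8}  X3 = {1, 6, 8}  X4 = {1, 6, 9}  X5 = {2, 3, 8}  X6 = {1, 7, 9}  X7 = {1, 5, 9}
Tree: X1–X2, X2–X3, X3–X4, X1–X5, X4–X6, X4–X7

Yes; width 2.

Checking the three conditions: (i) the bags cover all of {1, 2, 3, 4, 5, 6, 7, 8, 9}; (ii) for each edge, some bag contains both endpoints; (iii) the bags containing any fixed vertex form a subtree. All hold, so the decomposition is valid with width 3 − 1 = 2.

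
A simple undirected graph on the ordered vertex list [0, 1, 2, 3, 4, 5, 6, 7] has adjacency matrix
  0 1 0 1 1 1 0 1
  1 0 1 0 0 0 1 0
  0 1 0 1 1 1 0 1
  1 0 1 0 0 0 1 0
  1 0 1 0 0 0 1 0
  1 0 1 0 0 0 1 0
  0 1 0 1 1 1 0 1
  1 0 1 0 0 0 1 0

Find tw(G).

A width-3 tree decomposition is:
Bags: B1 = {0, 2, 6, 7}  B2 = {0, 1, 2, 6}  B3 = {0, 2, 4, 6}  B4 = {0, 2, 5, 6}  B5 = {0, 2, 3, 6}
Tree: B1–B2, B2–B3, B3–B4, B4–B5
Each bag holds 4 vertices, so the decomposition has width 3, which upper-bounds the treewidth. For the lower bound: the 4 vertex sets {6,7}, {0,1}, {2}, {4} are disjoint, each induces a connected subgraph, and every pair is joined by at least one edge of G. Contracting each set to a single vertex therefore yields K_{4} as a minor, and since treewidth is minor-monotone, tw(G) ≥ tw(K_{4}) = 3. Therefore the treewidth is 3.

3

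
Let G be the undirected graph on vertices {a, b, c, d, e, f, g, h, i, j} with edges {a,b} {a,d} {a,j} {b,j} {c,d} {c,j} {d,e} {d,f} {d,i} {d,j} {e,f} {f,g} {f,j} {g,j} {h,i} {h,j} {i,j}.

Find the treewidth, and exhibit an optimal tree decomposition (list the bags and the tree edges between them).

Treewidth 2.
Bags: B1 = {d, f, j}  B2 = {f, g, j}  B3 = {a, d, j}  B4 = {a, b, j}  B5 = {c, d, j}  B6 = {d, i, j}  B7 = {d, e, f}  B8 = {h, i, j}
Tree: B1–B2, B1–B3, B3–B4, B3–B5, B1–B6, B1–B7, B6–B8

Each bag holds 3 vertices, so the decomposition has width 2, which upper-bounds the treewidth. On the other hand G contains the 3-clique {d, f, j}. A clique must lie in a single bag of any decomposition, so no decomposition can have width below 2. Therefore the treewidth is 2.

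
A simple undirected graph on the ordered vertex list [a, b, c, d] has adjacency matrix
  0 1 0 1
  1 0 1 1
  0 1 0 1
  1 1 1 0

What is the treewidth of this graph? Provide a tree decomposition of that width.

Treewidth 2.
One such decomposition:
Bags: B1 = {a, b, d}  B2 = {b, c, d}
Tree: B1–B2

The largest bag has 3 vertices, giving width 2; this decomposition certifies tw(G) ≤ 2. For the lower bound, the 3 vertices {b, c, d} are pairwise adjacent, and any tree decomposition puts a clique entirely inside one bag — forcing width ≥ 2. Combining the bounds, tw(G) = 2.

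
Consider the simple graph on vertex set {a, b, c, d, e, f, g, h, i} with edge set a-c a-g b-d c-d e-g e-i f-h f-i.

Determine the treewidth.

A width-1 tree decomposition is:
Bags: B1 = {f, h}  B2 = {f, i}  B3 = {e, i}  B4 = {e, g}  B5 = {a, g}  B6 = {a, c}  B7 = {c, d}  B8 = {b, d}
Tree: B1–B2, B2–B3, B3–B4, B4–B5, B5–B6, B6–B7, B7–B8
Each bag holds 2 vertices, so the decomposition has width 1, which upper-bounds the treewidth. G has an edge, so its treewidth is at least 1. Therefore the treewidth is 1.

1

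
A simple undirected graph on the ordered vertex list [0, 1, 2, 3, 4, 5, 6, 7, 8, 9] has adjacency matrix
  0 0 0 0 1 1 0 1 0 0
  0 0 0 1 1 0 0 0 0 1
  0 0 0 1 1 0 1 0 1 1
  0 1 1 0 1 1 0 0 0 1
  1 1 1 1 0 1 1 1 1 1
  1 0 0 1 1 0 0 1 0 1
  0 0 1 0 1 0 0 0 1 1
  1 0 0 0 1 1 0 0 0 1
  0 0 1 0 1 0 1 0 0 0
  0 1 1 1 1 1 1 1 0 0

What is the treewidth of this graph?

A width-3 tree decomposition is:
Bags: B1 = {2, 3, 4, 9}  B2 = {2, 4, 6, 9}  B3 = {3, 4, 5, 9}  B4 = {1, 3, 4, 9}  B5 = {2, 4, 6, 8}  B6 = {4, 5, 7, 9}  B7 = {0, 4, 5, 7}
Tree: B1–B2, B1–B3, B3–B4, B2–B5, B3–B6, B6–B7
Every bag has size at most 4, so the width is 4 − 1 = 3 and tw(G) ≤ 3. On the other hand G contains the 4-clique {0, 4, 5, 7}. A clique must lie in a single bag of any decomposition, so no decomposition can have width below 3. Hence tw(G) = 3 exactly.

3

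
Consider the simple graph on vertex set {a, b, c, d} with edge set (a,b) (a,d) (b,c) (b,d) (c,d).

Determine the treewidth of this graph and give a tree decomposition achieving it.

Treewidth 2.
Bags: B1 = {b, c, d}  B2 = {a, b, d}
Tree: B1–B2

Each bag holds 3 vertices, so the decomposition has width 2, which upper-bounds the treewidth. For the lower bound, the 3 vertices {b, c, d} are pairwise adjacent, and any tree decomposition puts a clique entirely inside one bag — forcing width ≥ 2. The upper and lower bounds meet at 2, so that is the treewidth.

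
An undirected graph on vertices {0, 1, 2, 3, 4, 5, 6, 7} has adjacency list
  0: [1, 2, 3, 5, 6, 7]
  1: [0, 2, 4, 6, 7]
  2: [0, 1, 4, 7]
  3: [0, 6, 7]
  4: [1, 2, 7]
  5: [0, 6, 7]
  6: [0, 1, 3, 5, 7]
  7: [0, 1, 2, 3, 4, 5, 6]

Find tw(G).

3

A width-3 tree decomposition is:
Bags: B1 = {0, 1, 6, 7}  B2 = {0, 5, 6, 7}  B3 = {0, 3, 6, 7}  B4 = {0, 1, 2, 7}  B5 = {1, 2, 4, 7}
Tree: B1–B2, B1–B3, B1–B4, B4–B5
Each bag holds 4 vertices, so the decomposition has width 3, which upper-bounds the treewidth. Conversely, {0, 1, 2, 7} is a clique of size 4, and the vertices of any clique must share a bag in every tree decomposition; so some bag has ≥ 4 vertices and tw(G) ≥ 3. The upper and lower bounds meet at 3, so that is the treewidth.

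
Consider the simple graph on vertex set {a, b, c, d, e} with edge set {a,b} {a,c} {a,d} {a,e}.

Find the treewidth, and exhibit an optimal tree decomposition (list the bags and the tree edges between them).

Each bag holds 2 vertices, so the decomposition has width 1, which upper-bounds the treewidth. Since G has at least one edge (e.g. a–d), it is not an edgeless graph, so tw(G) ≥ 1. Hence tw(G) = 1 exactly.

Treewidth 1.
One optimal decomposition is:
Bags: B1 = {a, d}  B2 = {a, e}  B3 = {a, c}  B4 = {a, b}
Tree: B1–B2, B1–B3, B3–B4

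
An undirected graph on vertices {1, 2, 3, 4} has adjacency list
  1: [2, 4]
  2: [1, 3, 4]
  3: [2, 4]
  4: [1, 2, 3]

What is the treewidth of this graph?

2

A width-2 tree decomposition is:
Bags: B1 = {1, 2, 4}  B2 = {2, 3, 4}
Tree: B1–B2
Each bag holds 3 vertices, so the decomposition has width 2, which upper-bounds the treewidth. Conversely, {1, 2, 4} is a clique of size 3, and the vertices of any clique must share a bag in every tree decomposition; so some bag has ≥ 3 vertices and tw(G) ≥ 2. Hence tw(G) = 2 exactly.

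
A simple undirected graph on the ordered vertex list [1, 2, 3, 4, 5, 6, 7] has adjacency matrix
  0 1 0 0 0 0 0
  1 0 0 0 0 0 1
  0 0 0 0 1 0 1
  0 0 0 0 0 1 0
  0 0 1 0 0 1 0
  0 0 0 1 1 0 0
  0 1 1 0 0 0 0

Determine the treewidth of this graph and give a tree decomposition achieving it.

The largest bag has 2 vertices, giving width 1; this decomposition certifies tw(G) ≤ 1. Any graph with an edge has treewidth ≥ 1, and G has the edge 4–6. Combining the bounds, tw(G) = 1.

Treewidth 1.
Bags: B1 = {4, 6}  B2 = {5, 6}  B3 = {3, 5}  B4 = {3, 7}  B5 = {2, 7}  B6 = {1, 2}
Tree: B1–B2, B2–B3, B3–B4, B4–B5, B5–B6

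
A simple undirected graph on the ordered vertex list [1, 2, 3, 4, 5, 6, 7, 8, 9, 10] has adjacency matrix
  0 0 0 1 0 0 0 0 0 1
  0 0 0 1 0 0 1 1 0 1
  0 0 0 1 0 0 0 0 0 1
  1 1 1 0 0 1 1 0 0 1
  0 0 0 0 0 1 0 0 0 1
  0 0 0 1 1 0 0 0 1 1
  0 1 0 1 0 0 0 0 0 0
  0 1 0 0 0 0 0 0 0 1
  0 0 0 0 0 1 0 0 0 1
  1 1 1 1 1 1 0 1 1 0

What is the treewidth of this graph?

2

A width-2 tree decomposition is:
Bags: B1 = {2, 4, 10}  B2 = {4, 6, 10}  B3 = {6, 9, 10}  B4 = {5, 6, 10}  B5 = {1, 4, 10}  B6 = {2, 4, 7}  B7 = {2, 8, 10}  B8 = {3, 4, 10}
Tree: B1–B2, B2–B3, B3–B4, B2–B5, B1–B6, B1–B7, B2–B8
Every bag has size at most 3, so the width is 3 − 1 = 2 and tw(G) ≤ 2. On the other hand G contains the 3-clique {2, 8, 10}. A clique must lie in a single bag of any decomposition, so no decomposition can have width below 2. The upper and lower bounds meet at 2, so that is the treewidth.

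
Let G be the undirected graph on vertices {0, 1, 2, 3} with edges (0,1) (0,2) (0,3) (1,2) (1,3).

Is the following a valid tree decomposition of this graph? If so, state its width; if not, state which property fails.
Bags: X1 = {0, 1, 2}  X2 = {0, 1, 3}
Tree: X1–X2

Yes; width 2.

Vertex coverage: the bags together contain {0, 1, 2, 3}, the full vertex set. Edge coverage: each edge of G has both endpoints in at least one bag. Running intersection: for every vertex, the bags containing it form a connected subtree. All three properties hold, so this is a valid tree decomposition of width max|bag| − 1 = 2, and hence tw(G) ≤ 2.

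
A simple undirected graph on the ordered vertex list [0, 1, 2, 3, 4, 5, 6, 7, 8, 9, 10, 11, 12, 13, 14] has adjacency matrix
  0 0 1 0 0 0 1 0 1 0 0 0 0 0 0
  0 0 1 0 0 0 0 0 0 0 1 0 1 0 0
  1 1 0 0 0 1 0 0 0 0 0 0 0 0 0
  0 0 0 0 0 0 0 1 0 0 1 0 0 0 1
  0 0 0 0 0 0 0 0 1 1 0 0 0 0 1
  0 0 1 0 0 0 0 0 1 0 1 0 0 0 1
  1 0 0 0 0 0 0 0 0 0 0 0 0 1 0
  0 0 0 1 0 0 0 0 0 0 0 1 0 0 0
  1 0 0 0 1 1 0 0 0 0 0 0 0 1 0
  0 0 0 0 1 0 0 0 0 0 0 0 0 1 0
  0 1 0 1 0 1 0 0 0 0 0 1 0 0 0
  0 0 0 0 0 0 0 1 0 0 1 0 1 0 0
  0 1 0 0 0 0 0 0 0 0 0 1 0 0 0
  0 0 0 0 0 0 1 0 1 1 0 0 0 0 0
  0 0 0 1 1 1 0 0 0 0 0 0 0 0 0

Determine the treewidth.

A width-3 tree decomposition is:
Bags: B1 = {1, 7, 11, 12}  B2 = {1, 7, 10, 11}  B3 = {1, 3, 7, 10}  B4 = {1, 2, 3, 10}  B5 = {2, 3, 5, 10}  B6 = {2, 3, 5, 14}  B7 = {0, 2, 5, 14}  B8 = {0, 5, 8, 14}  B9 = {0, 4, 8, 14}  B10 = {0, 4, 6, 8}  B11 = {4, 6, 8, 13}  B12 = {4, 6, 9, 13}
Tree: B1–B2, B2–B3, B3–B4, B4–B5, B5–B6, B6–B7, B7–B8, B8–B9, B9–B10, B10–B11, B11–B12
The largest bag has 4 vertices, giving width 3; this decomposition certifies tw(G) ≤ 3. For the lower bound: the 4 vertex sets {7,11,12}, {1}, {10}, {2,3,5,14} are disjoint, each induces a connected subgraph, and every pair is joined by at least one edge of G. Contracting each set to a single vertex therefore yields K_{4} as a minor, and since treewidth is minor-monotone, tw(G) ≥ tw(K_{4}) = 3. Therefore the treewidth is 3.

3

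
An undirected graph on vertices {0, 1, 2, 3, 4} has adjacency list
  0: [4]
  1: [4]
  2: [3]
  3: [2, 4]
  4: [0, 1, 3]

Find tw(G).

1

A width-1 tree decomposition is:
Bags: B1 = {3, 4}  B2 = {1, 4}  B3 = {0, 4}  B4 = {2, 3}
Tree: B1–B2, B1–B3, B1–B4
Each bag holds 2 vertices, so the decomposition has width 1, which upper-bounds the treewidth. Since G has at least one edge (e.g. 4–3), it is not an edgeless graph, so tw(G) ≥ 1. Therefore the treewidth is 1.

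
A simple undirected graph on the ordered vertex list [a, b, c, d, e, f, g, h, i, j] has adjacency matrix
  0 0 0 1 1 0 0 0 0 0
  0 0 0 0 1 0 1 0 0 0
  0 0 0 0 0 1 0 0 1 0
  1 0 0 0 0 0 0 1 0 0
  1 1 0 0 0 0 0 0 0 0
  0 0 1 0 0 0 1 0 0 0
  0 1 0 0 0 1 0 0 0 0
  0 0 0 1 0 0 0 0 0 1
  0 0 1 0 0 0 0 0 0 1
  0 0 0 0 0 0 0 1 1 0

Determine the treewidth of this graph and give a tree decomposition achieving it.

The largest bag has 3 vertices, giving width 2; this decomposition certifies tw(G) ≤ 2. For the lower bound, G contains the cycle g–f–c–i–j–h–d–a–e–b–g, so G is not a forest; only forests have treewidth ≤ 1, hence tw(G) ≥ 2. Therefore the treewidth is 2.

Treewidth 2.
Bags: B1 = {c, f, g}  B2 = {c, g, i}  B3 = {g, i, j}  B4 = {g, h, j}  B5 = {d, g, h}  B6 = {a, d, g}  B7 = {a, e, g}  B8 = {b, e, g}
Tree: B1–B2, B2–B3, B3–B4, B4–B5, B5–B6, B6–B7, B7–B8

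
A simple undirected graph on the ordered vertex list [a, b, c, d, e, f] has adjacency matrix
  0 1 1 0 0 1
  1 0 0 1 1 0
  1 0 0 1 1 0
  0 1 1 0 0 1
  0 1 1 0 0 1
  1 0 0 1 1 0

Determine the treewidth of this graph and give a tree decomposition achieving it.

The largest bag has 4 vertices, giving width 3; this decomposition certifies tw(G) ≤ 3. For the lower bound: the 4 vertex sets {b,e}, {c,d}, {a}, {f} are disjoint, each induces a connected subgraph, and every pair is joined by at least one edge of G. Contracting each set to a single vertex therefore yields K_{4} as a minor, and since treewidth is minor-monotone, tw(G) ≥ tw(K_{4}) = 3. Therefore the treewidth is 3.

Treewidth 3.
One such decomposition:
Bags: B1 = {a, b, d, e}  B2 = {a, c, d, e}  B3 = {a, d, e, f}
Tree: B1–B2, B2–B3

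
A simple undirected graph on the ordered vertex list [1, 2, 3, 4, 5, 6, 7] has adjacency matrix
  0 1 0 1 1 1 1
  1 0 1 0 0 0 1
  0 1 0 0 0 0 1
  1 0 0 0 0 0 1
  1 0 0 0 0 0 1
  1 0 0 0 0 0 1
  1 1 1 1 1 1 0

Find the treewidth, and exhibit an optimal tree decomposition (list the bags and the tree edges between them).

The largest bag has 3 vertices, giving width 2; this decomposition certifies tw(G) ≤ 2. For the lower bound, the 3 vertices {1, 2, 7} are pairwise adjacent, and any tree decomposition puts a clique entirely inside one bag — forcing width ≥ 2. Combining the bounds, tw(G) = 2.

Treewidth 2.
One such decomposition:
Bags: B1 = {1, 2, 7}  B2 = {2, 3, 7}  B3 = {1, 5, 7}  B4 = {1, 4, 7}  B5 = {1, 6, 7}
Tree: B1–B2, B1–B3, B1–B4, B3–B5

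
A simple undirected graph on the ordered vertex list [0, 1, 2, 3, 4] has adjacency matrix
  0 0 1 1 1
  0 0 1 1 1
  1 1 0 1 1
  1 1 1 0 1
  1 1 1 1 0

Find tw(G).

3

A width-3 tree decomposition is:
Bags: B1 = {0, 2, 3, 4}  B2 = {1, 2, 3, 4}
Tree: B1–B2
Each bag holds 4 vertices, so the decomposition has width 3, which upper-bounds the treewidth. Conversely, {0, 2, 3, 4} is a clique of size 4, and the vertices of any clique must share a bag in every tree decomposition; so some bag has ≥ 4 vertices and tw(G) ≥ 3. The upper and lower bounds meet at 3, so that is the treewidth.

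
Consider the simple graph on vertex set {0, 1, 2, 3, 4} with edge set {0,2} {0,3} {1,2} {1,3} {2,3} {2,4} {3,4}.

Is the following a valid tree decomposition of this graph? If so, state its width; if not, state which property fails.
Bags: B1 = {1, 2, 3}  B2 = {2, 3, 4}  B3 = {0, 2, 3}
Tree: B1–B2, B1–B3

Checking the three conditions: (i) the bags cover all of {0, 1, 2, 3, 4}; (ii) for each edge, some bag contains both endpoints; (iii) the bags containing any fixed vertex form a subtree. All hold, so the decomposition is valid with width 3 − 1 = 2.

Yes; width 2.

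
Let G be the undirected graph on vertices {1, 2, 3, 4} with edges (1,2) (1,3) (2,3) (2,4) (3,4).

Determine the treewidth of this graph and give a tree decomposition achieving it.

Each bag holds 3 vertices, so the decomposition has width 2, which upper-bounds the treewidth. Conversely, {1, 2, 3} is a clique of size 3, and the vertices of any clique must share a bag in every tree decomposition; so some bag has ≥ 3 vertices and tw(G) ≥ 2. Hence tw(G) = 2 exactly.

Treewidth 2.
One optimal decomposition is:
Bags: B1 = {2, 3, 4}  B2 = {1, 2, 3}
Tree: B1–B2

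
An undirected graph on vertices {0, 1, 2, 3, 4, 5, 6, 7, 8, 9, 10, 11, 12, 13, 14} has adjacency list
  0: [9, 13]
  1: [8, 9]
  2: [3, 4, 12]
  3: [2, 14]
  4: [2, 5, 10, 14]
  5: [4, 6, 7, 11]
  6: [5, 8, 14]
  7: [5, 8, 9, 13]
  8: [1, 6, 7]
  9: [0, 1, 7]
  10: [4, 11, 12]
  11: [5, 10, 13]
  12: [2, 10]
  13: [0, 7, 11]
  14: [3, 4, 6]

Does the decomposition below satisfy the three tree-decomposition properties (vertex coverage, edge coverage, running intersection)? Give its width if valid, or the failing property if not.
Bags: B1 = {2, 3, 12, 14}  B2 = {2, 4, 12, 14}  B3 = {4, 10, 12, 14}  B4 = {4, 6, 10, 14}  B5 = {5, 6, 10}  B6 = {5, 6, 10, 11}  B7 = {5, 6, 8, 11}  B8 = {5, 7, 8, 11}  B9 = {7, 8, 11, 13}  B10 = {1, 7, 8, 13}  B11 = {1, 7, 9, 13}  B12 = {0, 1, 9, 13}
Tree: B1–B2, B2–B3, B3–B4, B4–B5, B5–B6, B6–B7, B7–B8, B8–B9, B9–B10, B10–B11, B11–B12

A tree decomposition must satisfy three properties: every vertex lies in some bag; for every edge, both endpoints lie together in some bag; and for every vertex, the bags containing it form a connected subtree. Here edge (4,5) lies in no bag, so the decomposition is invalid.

No — edge (4,5) lies in no bag.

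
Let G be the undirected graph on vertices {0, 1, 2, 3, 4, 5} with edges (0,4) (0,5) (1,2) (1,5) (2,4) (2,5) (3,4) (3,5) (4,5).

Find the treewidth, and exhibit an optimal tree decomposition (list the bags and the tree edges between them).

The largest bag has 3 vertices, giving width 2; this decomposition certifies tw(G) ≤ 2. On the other hand G contains the 3-clique {1, 2, 5}. A clique must lie in a single bag of any decomposition, so no decomposition can have width below 2. Therefore the treewidth is 2.

Treewidth 2.
Bags: B1 = {1, 2, 5}  B2 = {2, 4, 5}  B3 = {0, 4, 5}  B4 = {3, 4, 5}
Tree: B1–B2, B2–B3, B3–B4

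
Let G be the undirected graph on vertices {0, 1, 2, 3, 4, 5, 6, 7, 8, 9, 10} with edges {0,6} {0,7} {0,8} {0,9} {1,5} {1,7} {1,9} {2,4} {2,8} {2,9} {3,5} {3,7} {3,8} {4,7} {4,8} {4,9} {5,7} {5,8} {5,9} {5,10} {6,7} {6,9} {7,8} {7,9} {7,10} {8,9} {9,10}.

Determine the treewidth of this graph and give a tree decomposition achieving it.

Treewidth 3.
Bags: B1 = {5, 7, 8, 9}  B2 = {4, 7, 8, 9}  B3 = {3, 5, 7, 8}  B4 = {5, 7, 9, 10}  B5 = {0, 7, 8, 9}  B6 = {1, 5, 7, 9}  B7 = {2, 4, 8, 9}  B8 = {0, 6, 7, 9}
Tree: B1–B2, B1–B3, B1–B4, B2–B5, B1–B6, B2–B7, B5–B8

The largest bag has 4 vertices, giving width 3; this decomposition certifies tw(G) ≤ 3. On the other hand G contains the 4-clique {2, 4, 8, 9}. A clique must lie in a single bag of any decomposition, so no decomposition can have width below 3. Therefore the treewidth is 3.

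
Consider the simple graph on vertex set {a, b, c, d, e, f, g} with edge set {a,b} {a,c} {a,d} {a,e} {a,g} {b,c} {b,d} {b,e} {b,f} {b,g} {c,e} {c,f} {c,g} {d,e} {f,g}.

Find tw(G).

3

A width-3 tree decomposition is:
Bags: B1 = {a, b, c, g}  B2 = {b, c, f, g}  B3 = {a, b, c, e}  B4 = {a, b, d, e}
Tree: B1–B2, B1–B3, B3–B4
Every bag has size at most 4, so the width is 4 − 1 = 3 and tw(G) ≤ 3. Conversely, {a, b, d, e} is a clique of size 4, and the vertices of any clique must share a bag in every tree decomposition; so some bag has ≥ 4 vertices and tw(G) ≥ 3. Therefore the treewidth is 3.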